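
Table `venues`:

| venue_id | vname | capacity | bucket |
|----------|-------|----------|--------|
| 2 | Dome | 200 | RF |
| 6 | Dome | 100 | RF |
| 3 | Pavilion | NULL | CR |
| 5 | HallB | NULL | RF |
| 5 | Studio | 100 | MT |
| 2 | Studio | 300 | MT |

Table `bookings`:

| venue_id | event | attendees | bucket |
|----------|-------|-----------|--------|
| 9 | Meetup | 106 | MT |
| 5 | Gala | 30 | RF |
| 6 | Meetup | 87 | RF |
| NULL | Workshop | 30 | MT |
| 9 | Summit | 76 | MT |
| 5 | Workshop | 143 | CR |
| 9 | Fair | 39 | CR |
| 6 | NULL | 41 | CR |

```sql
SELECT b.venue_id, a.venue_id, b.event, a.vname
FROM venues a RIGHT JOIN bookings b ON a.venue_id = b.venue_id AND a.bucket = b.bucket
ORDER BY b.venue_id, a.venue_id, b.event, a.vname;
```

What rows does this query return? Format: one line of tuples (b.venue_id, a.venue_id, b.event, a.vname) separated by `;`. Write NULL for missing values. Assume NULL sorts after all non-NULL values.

(5, 5, Gala, HallB); (5, NULL, Workshop, NULL); (6, 6, Meetup, Dome); (6, NULL, NULL, NULL); (9, NULL, Fair, NULL); (9, NULL, Meetup, NULL); (9, NULL, Summit, NULL); (NULL, NULL, Workshop, NULL)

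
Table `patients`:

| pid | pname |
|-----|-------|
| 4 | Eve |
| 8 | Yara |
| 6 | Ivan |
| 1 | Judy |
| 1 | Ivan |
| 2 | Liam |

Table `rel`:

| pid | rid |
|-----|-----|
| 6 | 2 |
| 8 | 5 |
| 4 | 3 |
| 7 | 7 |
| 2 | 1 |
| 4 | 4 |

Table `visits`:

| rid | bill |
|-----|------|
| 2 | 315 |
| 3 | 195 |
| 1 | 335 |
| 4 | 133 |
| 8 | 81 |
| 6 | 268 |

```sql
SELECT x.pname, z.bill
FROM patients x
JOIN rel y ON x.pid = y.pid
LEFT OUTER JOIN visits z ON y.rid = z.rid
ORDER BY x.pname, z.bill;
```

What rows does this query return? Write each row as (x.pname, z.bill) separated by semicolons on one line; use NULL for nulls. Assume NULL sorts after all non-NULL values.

Joins associate left-to-right: patients INNER JOIN rel on pid gives 5 intermediate row(s).
Then LEFT JOIN `visits z` on rid: each of those 5 rows is kept; rows whose y.rid has no match in z get NULL for z's columns.

(Eve, 133); (Eve, 195); (Ivan, 315); (Liam, 335); (Yara, NULL)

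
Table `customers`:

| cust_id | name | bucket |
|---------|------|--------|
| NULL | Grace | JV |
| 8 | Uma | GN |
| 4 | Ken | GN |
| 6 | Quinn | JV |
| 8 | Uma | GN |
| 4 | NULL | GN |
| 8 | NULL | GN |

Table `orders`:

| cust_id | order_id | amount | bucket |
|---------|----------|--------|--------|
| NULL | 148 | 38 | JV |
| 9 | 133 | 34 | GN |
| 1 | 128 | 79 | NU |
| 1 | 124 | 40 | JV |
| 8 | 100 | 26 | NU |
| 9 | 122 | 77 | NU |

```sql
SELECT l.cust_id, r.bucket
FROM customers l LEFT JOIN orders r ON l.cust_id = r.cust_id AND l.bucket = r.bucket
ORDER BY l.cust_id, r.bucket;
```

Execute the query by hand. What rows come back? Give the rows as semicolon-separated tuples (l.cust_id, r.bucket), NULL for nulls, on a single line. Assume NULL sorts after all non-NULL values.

(4, NULL); (4, NULL); (6, NULL); (8, NULL); (8, NULL); (8, NULL); (NULL, NULL)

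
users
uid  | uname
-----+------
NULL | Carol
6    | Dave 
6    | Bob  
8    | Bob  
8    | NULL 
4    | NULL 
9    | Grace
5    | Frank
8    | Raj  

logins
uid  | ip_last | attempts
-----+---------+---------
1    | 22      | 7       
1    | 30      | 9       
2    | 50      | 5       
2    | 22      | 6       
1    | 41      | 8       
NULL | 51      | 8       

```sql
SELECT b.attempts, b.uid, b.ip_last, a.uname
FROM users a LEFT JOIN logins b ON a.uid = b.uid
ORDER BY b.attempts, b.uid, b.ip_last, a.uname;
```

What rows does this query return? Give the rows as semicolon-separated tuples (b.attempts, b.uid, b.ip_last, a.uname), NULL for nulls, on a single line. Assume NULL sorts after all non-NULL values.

(NULL, NULL, NULL, Bob); (NULL, NULL, NULL, Bob); (NULL, NULL, NULL, Carol); (NULL, NULL, NULL, Dave); (NULL, NULL, NULL, Frank); (NULL, NULL, NULL, Grace); (NULL, NULL, NULL, Raj); (NULL, NULL, NULL, NULL); (NULL, NULL, NULL, NULL)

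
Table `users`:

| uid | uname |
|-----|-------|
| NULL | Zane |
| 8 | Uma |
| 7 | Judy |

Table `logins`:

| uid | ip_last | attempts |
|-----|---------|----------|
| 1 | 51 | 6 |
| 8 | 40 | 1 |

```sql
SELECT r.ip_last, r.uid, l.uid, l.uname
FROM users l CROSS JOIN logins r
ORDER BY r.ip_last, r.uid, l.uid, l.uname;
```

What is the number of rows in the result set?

6

CROSS JOIN pairs every row of `users` with every row of `logins`: 3 × 2 = 6 rows.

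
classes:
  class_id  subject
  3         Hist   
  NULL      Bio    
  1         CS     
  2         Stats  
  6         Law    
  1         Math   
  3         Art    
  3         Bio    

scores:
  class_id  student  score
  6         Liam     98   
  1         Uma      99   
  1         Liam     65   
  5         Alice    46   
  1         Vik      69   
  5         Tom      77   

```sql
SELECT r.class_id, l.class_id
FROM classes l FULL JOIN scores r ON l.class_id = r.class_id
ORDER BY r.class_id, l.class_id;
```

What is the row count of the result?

14

FULL OUTER JOIN keeps every row from both sides; unmatched rows get NULL for the other side's columns.
Matching on l.class_id = r.class_id. A NULL in a compared column never satisfies the condition.
- l[0] class_id=3 → no match; kept with NULLs on the r side.
- l[1] class_id=NULL → no match; kept with NULLs on the r side.
- l[2] class_id=1 → 3 match(es) in r → 3 row(s).
- l[3] class_id=2 → no match; kept with NULLs on the r side.
- l[4] class_id=6 → 1 match(es) in r → 1 row(s).
- l[5] class_id=1 → 3 match(es) in r → 3 row(s).
- l[6] class_id=3 → no match; kept with NULLs on the r side.
- l[7] class_id=3 → no match; kept with NULLs on the r side.
- 2 r row(s) had no l match → kept, l columns NULL.
Total: 7 matched + 7 padded = 14 rows.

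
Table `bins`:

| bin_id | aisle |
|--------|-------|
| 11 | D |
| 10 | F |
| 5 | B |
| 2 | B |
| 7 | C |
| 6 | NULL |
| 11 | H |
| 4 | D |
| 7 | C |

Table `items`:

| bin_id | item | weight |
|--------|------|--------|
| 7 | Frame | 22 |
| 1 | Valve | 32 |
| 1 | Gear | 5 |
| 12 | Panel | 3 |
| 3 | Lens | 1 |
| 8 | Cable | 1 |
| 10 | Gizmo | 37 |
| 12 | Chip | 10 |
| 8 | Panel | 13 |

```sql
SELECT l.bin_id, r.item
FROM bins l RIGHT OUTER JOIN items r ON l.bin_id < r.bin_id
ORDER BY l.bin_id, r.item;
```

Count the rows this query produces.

43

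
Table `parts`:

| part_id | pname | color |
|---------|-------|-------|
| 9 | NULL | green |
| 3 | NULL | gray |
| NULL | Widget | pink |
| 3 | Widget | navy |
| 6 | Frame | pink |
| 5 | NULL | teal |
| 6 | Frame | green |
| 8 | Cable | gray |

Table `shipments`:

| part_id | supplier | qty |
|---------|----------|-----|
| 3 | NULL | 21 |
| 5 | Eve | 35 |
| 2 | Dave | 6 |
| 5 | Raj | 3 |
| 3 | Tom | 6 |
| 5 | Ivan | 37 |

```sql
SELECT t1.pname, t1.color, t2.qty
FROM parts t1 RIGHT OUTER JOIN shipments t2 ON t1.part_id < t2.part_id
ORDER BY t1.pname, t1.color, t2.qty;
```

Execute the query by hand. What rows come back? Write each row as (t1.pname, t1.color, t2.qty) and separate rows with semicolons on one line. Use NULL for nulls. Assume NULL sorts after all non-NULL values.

RIGHT JOIN keeps every row from `shipments`; unmatched rows get NULL for `parts`'s columns.
Matching on t1.part_id < t2.part_id. A NULL in a compared column never satisfies the condition.
- t1 row (part_id=9): no match.
- t1 row (part_id=3): matches 3 t2 row(s) → 3 output row(s).
- t1 row (part_id=NULL): no match.
- t1 row (part_id=3): matches 3 t2 row(s) → 3 output row(s).
- t1 row (part_id=6): no match.
- t1 row (part_id=5): no match.
- t1 row (part_id=6): no match.
- t1 row (part_id=8): no match.
- 3 row(s) from t2 found no t1 partner → padded with NULL.
After projecting and ordering:
t1.pname | t1.color | t2.qty
Widget | navy | 3
Widget | navy | 35
Widget | navy | 37
NULL | gray | 3
NULL | gray | 35
NULL | gray | 37
NULL | NULL | 6
NULL | NULL | 6
NULL | NULL | 21

(Widget, navy, 3); (Widget, navy, 35); (Widget, navy, 37); (NULL, gray, 3); (NULL, gray, 35); (NULL, gray, 37); (NULL, NULL, 6); (NULL, NULL, 6); (NULL, NULL, 21)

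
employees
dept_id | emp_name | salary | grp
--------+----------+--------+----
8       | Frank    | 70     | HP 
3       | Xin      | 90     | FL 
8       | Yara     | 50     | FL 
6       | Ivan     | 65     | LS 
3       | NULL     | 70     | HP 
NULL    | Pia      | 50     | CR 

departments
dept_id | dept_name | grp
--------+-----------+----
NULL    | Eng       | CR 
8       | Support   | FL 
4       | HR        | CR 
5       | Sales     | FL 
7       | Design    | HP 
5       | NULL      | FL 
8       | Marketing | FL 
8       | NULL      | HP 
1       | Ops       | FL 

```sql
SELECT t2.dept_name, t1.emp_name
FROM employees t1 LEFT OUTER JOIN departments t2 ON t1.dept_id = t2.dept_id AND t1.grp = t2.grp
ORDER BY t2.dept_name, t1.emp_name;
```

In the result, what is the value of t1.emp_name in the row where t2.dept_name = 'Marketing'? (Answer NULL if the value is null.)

Yara

LEFT JOIN keeps every row from `employees`; unmatched rows get NULL for `departments`'s columns.
Matching on t1.dept_id = t2.dept_id AND t1.grp = t2.grp. A NULL in a compared column never satisfies the condition.
- t1 row (dept_id=8, grp=HP): matches 1 t2 row(s) → 1 output row(s).
- t1 row (dept_id=3, grp=FL): no match → kept, t2 columns NULL.
- t1 row (dept_id=8, grp=FL): matches 2 t2 row(s) → 2 output row(s).
- t1 row (dept_id=6, grp=LS): no match → kept, t2 columns NULL.
- t1 row (dept_id=3, grp=HP): no match → kept, t2 columns NULL.
- t1 row (dept_id=NULL, grp=CR): no match → kept, t2 columns NULL.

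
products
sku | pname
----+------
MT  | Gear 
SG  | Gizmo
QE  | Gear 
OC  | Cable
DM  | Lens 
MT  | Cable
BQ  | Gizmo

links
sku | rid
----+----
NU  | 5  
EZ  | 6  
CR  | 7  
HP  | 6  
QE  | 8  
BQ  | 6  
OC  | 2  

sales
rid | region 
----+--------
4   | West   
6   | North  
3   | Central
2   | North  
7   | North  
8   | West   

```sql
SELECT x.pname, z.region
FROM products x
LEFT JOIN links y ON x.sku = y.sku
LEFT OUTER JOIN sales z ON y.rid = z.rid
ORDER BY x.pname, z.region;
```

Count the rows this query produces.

7

Joins associate left-to-right: products LEFT JOIN links on sku gives 7 intermediate row(s).
Then LEFT JOIN `sales z` on rid: each of those 7 rows is kept; rows whose y.rid has no match in z get NULL for z's columns.
Result: 7 row(s).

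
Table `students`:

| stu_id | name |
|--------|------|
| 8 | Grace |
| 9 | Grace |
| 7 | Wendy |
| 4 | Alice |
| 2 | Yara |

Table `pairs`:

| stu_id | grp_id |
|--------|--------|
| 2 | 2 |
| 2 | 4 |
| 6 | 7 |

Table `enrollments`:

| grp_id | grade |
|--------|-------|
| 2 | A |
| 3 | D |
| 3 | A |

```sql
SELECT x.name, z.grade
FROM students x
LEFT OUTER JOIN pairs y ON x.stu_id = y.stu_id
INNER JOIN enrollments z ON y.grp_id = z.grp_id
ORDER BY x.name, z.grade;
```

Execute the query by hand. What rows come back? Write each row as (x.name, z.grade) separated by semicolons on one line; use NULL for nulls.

Evaluate left to right. First `students x LEFT JOIN pairs y` on stu_id: 6 row(s).
Then INNER JOIN `enrollments z` on grp_id: keep only rows whose y.grp_id appears in z.

(Yara, A)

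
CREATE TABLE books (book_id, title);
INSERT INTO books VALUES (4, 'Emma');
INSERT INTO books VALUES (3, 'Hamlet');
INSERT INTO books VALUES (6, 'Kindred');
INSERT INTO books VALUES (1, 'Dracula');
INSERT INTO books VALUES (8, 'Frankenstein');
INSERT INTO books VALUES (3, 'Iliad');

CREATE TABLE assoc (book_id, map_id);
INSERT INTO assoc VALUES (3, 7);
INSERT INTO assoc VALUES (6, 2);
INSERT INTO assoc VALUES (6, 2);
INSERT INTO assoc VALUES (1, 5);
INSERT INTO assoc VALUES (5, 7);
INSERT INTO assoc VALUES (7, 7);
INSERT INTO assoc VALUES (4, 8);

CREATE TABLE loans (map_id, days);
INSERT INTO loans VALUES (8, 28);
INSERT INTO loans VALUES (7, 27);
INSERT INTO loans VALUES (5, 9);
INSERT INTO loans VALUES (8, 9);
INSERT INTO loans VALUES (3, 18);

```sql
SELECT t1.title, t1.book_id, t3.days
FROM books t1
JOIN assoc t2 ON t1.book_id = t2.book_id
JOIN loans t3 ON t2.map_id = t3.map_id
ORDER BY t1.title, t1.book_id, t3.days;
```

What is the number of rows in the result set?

5

Step 1 — t1 INNER JOIN t2 on book_id → 6 row(s).
Then INNER JOIN `loans t3` on map_id: keep only rows whose t2.map_id appears in t3.
Result: 5 row(s).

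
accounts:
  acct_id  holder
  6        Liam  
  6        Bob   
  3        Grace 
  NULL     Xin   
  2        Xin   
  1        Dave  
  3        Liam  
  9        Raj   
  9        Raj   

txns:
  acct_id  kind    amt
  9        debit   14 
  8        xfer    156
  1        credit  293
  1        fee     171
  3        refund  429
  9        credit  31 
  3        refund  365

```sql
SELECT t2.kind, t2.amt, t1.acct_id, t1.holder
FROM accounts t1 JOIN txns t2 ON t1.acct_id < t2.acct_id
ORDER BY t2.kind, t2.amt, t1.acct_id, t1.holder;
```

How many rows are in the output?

22

INNER JOIN keeps only pairs where the ON condition holds.
Matching on t1.acct_id < t2.acct_id. A NULL in a compared column never satisfies the condition.
- t1[0] acct_id=6 → 3 match(es) in t2 → 3 row(s).
- t1[1] acct_id=6 → 3 match(es) in t2 → 3 row(s).
- t1[2] acct_id=3 → 3 match(es) in t2 → 3 row(s).
- t1[3] acct_id=NULL → no match; dropped.
- t1[4] acct_id=2 → 5 match(es) in t2 → 5 row(s).
- t1[5] acct_id=1 → 5 match(es) in t2 → 5 row(s).
- t1[6] acct_id=3 → 3 match(es) in t2 → 3 row(s).
- t1[7] acct_id=9 → no match; dropped.
- t1[8] acct_id=9 → no match; dropped.
Total: 22 rows.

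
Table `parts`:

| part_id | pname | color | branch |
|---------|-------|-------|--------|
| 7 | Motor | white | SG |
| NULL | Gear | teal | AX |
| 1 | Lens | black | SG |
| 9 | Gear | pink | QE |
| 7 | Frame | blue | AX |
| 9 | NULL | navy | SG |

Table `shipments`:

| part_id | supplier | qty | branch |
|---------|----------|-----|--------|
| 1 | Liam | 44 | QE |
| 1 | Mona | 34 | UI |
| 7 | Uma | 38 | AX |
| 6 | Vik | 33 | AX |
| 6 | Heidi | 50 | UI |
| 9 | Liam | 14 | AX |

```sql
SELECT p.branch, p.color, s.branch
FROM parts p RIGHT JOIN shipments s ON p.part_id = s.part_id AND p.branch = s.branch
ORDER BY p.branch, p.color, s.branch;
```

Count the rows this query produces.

6

RIGHT JOIN keeps every row from `shipments`; unmatched rows get NULL for `parts`'s columns.
Matching on p.part_id = s.part_id AND p.branch = s.branch. A NULL in a compared column never satisfies the condition.
- part_id=7, branch=SG: no matching s row.
- part_id=NULL, branch=AX: no matching s row.
- part_id=1, branch=SG: no matching s row.
- part_id=9, branch=QE: no matching s row.
- part_id=7, branch=AX: 1 matching s row(s), so 1 row(s) emitted.
- part_id=9, branch=SG: no matching s row.
- 5 row(s) from s found no p partner → padded with NULL.
Total: 1 matched + 5 padded = 6 rows.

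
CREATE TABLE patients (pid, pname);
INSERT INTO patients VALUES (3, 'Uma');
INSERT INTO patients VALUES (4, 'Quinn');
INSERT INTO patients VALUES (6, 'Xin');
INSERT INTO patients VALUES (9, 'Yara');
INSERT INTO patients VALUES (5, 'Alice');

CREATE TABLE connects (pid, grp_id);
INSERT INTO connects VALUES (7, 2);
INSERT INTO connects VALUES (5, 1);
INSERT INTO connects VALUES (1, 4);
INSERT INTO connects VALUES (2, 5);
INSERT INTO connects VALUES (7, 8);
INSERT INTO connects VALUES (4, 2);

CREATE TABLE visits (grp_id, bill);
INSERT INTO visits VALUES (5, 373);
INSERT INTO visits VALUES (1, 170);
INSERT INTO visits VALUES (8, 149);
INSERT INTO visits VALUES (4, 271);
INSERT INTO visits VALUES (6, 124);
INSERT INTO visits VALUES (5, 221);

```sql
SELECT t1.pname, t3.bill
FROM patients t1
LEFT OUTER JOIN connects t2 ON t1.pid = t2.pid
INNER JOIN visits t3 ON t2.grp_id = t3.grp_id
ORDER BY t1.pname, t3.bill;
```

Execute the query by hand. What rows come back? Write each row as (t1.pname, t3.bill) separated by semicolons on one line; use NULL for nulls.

Joins associate left-to-right: patients LEFT JOIN connects on pid gives 5 intermediate row(s).
Then INNER JOIN `visits t3` on grp_id: keep only rows whose t2.grp_id appears in t3.

(Alice, 170)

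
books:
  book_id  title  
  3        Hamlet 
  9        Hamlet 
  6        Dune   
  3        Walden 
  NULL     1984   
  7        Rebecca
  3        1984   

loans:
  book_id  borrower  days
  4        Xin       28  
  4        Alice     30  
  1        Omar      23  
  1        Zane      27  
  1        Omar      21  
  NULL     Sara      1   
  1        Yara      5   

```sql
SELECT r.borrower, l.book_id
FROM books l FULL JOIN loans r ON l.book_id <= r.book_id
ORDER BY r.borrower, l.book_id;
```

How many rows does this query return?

15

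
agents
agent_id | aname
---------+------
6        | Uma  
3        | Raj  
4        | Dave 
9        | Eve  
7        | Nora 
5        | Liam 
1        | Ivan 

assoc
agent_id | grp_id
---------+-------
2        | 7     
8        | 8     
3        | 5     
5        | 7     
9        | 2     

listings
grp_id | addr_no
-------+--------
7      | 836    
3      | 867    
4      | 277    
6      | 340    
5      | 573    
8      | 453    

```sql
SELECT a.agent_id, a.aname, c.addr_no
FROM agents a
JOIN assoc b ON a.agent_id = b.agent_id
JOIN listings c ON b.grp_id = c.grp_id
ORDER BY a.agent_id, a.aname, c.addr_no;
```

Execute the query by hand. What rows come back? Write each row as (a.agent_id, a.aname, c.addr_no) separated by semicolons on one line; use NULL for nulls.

Step 1 — a INNER JOIN b on agent_id → 3 row(s).
Then INNER JOIN `listings c` on grp_id: keep only rows whose b.grp_id appears in c.

(3, Raj, 573); (5, Liam, 836)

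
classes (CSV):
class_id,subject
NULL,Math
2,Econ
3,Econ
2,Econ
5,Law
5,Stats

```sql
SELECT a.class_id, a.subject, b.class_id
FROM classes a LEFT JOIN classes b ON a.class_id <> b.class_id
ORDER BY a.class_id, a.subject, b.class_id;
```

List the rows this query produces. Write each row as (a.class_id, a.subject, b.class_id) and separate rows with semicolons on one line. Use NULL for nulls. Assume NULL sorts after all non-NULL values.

LEFT JOIN keeps every row from `classes a`; unmatched rows get NULL for `classes b`'s columns.
Matching on a.class_id <> b.class_id. A NULL in a compared column never satisfies the condition.
Matched pairs: 16; unmatched a rows kept: 1.

(2, Econ, 3); (2, Econ, 3); (2, Econ, 5); (2, Econ, 5); (2, Econ, 5); (2, Econ, 5); (3, Econ, 2); (3, Econ, 2); (3, Econ, 5); (3, Econ, 5); (5, Law, 2); (5, Law, 2); (5, Law, 3); (5, Stats, 2); (5, Stats, 2); (5, Stats, 3); (NULL, Math, NULL)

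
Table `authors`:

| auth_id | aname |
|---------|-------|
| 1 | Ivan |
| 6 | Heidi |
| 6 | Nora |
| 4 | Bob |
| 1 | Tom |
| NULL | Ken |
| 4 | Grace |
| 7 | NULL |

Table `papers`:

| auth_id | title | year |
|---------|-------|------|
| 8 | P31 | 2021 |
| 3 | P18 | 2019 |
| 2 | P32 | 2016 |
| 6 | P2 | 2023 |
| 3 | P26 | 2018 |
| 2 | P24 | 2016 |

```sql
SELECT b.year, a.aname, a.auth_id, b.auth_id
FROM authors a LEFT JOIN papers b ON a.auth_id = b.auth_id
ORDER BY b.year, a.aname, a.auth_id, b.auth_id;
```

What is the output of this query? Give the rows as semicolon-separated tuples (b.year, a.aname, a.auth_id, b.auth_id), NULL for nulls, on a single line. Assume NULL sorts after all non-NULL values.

(2023, Heidi, 6, 6); (2023, Nora, 6, 6); (NULL, Bob, 4, NULL); (NULL, Grace, 4, NULL); (NULL, Ivan, 1, NULL); (NULL, Ken, NULL, NULL); (NULL, Tom, 1, NULL); (NULL, NULL, 7, NULL)

LEFT JOIN keeps every row from `authors`; unmatched rows get NULL for `papers`'s columns.
Matching on a.auth_id = b.auth_id. A NULL in a compared column never satisfies the condition.
- a row (auth_id=1): no match → kept, b columns NULL.
- a row (auth_id=6): matches 1 b row(s) → 1 output row(s).
- a row (auth_id=6): matches 1 b row(s) → 1 output row(s).
- a row (auth_id=4): no match → kept, b columns NULL.
- a row (auth_id=1): no match → kept, b columns NULL.
- a row (auth_id=NULL): no match → kept, b columns NULL.
- a row (auth_id=4): no match → kept, b columns NULL.
- a row (auth_id=7): no match → kept, b columns NULL.
After projecting and ordering:
b.year | a.aname | a.auth_id | b.auth_id
2023 | Heidi | 6 | 6
2023 | Nora | 6 | 6
NULL | Bob | 4 | NULL
NULL | Grace | 4 | NULL
NULL | Ivan | 1 | NULL
NULL | Ken | NULL | NULL
NULL | Tom | 1 | NULL
NULL | NULL | 7 | NULL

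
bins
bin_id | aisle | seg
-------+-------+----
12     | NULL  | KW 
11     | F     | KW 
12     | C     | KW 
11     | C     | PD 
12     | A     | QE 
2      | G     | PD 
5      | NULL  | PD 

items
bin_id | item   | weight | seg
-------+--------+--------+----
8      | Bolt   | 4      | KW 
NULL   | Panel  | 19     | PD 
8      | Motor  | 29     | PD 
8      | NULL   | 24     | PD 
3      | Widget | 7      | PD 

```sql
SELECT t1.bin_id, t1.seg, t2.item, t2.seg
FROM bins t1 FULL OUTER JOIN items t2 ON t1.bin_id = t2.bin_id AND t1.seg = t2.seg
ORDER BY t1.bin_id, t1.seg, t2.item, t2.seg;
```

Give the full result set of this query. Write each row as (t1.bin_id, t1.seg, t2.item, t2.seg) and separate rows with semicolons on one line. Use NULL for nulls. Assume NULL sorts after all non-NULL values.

FULL OUTER JOIN keeps every row from both sides; unmatched rows get NULL for the other side's columns.
Matching on t1.bin_id = t2.bin_id AND t1.seg = t2.seg. A NULL in a compared column never satisfies the condition.
Matched pairs: 0; unmatched t1 rows kept: 7; unmatched t2 rows kept: 5.

(2, PD, NULL, NULL); (5, PD, NULL, NULL); (11, KW, NULL, NULL); (11, PD, NULL, NULL); (12, KW, NULL, NULL); (12, KW, NULL, NULL); (12, QE, NULL, NULL); (NULL, NULL, Bolt, KW); (NULL, NULL, Motor, PD); (NULL, NULL, Panel, PD); (NULL, NULL, Widget, PD); (NULL, NULL, NULL, PD)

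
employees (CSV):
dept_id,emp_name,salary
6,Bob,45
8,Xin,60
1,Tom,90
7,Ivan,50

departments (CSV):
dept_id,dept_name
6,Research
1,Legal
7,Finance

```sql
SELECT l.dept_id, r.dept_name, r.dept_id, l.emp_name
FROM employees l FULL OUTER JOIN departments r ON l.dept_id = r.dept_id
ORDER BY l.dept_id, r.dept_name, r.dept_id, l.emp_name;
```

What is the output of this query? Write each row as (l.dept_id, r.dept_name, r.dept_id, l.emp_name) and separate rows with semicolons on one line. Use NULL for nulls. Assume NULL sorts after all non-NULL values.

FULL OUTER JOIN keeps every row from both sides; unmatched rows get NULL for the other side's columns.
Matching on l.dept_id = r.dept_id.
- l[0] dept_id=6 → 1 match(es) in r → 1 row(s).
- l[1] dept_id=8 → no match; kept with NULLs on the r side.
- l[2] dept_id=1 → 1 match(es) in r → 1 row(s).
- l[3] dept_id=7 → 1 match(es) in r → 1 row(s).
After projecting and ordering:
l.dept_id | r.dept_name | r.dept_id | l.emp_name
1 | Legal | 1 | Tom
6 | Research | 6 | Bob
7 | Finance | 7 | Ivan
8 | NULL | NULL | Xin

(1, Legal, 1, Tom); (6, Research, 6, Bob); (7, Finance, 7, Ivan); (8, NULL, NULL, Xin)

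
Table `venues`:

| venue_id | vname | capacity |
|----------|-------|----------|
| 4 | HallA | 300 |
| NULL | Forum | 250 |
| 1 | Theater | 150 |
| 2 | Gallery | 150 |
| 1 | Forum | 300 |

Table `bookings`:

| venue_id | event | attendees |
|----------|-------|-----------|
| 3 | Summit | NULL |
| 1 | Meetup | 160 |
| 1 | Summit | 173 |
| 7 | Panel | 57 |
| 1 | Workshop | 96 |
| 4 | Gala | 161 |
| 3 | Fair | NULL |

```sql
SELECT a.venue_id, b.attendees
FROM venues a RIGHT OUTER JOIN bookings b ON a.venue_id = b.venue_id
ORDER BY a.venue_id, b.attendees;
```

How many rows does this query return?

10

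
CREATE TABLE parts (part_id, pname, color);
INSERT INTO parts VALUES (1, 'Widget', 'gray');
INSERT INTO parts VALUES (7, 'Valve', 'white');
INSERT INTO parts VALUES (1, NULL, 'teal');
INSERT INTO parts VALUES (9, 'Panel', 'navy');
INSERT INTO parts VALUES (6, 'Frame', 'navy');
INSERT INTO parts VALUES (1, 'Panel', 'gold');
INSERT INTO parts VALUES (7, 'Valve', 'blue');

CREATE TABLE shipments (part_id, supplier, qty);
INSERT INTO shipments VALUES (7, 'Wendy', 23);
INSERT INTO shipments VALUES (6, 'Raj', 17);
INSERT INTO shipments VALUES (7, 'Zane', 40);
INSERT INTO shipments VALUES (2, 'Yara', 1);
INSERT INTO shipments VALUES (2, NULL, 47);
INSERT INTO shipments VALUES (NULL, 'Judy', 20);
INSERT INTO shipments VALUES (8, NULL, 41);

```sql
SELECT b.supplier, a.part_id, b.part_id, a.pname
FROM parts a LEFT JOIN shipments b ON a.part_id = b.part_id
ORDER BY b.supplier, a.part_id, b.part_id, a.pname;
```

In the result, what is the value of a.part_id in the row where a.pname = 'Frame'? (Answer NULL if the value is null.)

6

LEFT JOIN keeps every row from `parts`; unmatched rows get NULL for `shipments`'s columns.
Matching on a.part_id = b.part_id. A NULL in a compared column never satisfies the condition.
- part_id=1: no b row matches, row kept with b columns NULL.
- part_id=7: 2 matching b row(s), so 2 row(s) emitted.
- part_id=1: no b row matches, row kept with b columns NULL.
- part_id=9: no b row matches, row kept with b columns NULL.
- part_id=6: 1 matching b row(s), so 1 row(s) emitted.
- part_id=1: no b row matches, row kept with b columns NULL.
- part_id=7: 2 matching b row(s), so 2 row(s) emitted.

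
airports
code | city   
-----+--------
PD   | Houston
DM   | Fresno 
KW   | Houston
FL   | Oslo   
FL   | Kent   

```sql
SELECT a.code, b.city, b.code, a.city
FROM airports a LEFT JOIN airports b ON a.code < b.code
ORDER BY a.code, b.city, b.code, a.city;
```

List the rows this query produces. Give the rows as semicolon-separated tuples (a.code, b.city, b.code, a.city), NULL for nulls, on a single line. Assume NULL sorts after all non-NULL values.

LEFT JOIN keeps every row from `airports a`; unmatched rows get NULL for `airports b`'s columns.
Matching on a.code < b.code.
Matched pairs: 9; unmatched a rows kept: 1.

(DM, Houston, KW, Fresno); (DM, Houston, PD, Fresno); (DM, Kent, FL, Fresno); (DM, Oslo, FL, Fresno); (FL, Houston, KW, Kent); (FL, Houston, KW, Oslo); (FL, Houston, PD, Kent); (FL, Houston, PD, Oslo); (KW, Houston, PD, Houston); (PD, NULL, NULL, Houston)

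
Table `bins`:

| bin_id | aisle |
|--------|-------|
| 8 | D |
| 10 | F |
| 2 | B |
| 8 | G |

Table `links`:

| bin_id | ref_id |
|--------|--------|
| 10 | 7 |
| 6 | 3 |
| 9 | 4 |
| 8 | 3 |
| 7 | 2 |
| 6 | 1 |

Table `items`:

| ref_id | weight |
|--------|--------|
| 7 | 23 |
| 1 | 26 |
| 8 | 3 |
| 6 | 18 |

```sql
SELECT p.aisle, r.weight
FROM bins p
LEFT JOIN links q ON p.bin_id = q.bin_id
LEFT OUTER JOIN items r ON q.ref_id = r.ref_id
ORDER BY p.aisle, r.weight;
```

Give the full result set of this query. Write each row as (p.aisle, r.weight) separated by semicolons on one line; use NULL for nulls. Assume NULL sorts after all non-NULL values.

(B, NULL); (D, NULL); (F, 23); (G, NULL)

Evaluate left to right. First `bins p LEFT JOIN links q` on bin_id: 4 row(s).
Then LEFT JOIN `items r` on ref_id: each of those 4 rows is kept; rows whose q.ref_id has no match in r get NULL for r's columns.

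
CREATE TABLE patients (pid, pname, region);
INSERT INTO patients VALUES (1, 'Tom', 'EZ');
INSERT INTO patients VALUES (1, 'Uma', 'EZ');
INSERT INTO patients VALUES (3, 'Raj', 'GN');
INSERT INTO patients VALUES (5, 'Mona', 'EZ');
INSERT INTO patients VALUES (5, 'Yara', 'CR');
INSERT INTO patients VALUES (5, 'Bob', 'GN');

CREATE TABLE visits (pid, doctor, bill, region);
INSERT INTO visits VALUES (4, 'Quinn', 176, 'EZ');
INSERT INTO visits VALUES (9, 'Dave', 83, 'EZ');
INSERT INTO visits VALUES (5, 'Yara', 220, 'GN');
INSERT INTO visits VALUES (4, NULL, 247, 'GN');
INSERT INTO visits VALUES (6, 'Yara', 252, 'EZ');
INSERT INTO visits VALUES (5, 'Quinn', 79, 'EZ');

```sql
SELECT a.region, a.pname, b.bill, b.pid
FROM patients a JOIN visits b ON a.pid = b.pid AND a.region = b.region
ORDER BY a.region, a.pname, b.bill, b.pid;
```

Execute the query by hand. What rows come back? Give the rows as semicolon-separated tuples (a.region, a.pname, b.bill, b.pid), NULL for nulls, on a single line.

INNER JOIN keeps only pairs where the ON condition holds.
Matching on a.pid = b.pid AND a.region = b.region.
- a (pid=1, region=EZ) has no partner → excluded.
- a (pid=1, region=EZ) has no partner → excluded.
- a (pid=3, region=GN) has no partner → excluded.
- a (pid=5, region=EZ) pairs with 1 row(s) of b.
- a (pid=5, region=CR) has no partner → excluded.
- a (pid=5, region=GN) pairs with 1 row(s) of b.
After projecting and ordering:
a.region | a.pname | b.bill | b.pid
EZ | Mona | 79 | 5
GN | Bob | 220 | 5

(EZ, Mona, 79, 5); (GN, Bob, 220, 5)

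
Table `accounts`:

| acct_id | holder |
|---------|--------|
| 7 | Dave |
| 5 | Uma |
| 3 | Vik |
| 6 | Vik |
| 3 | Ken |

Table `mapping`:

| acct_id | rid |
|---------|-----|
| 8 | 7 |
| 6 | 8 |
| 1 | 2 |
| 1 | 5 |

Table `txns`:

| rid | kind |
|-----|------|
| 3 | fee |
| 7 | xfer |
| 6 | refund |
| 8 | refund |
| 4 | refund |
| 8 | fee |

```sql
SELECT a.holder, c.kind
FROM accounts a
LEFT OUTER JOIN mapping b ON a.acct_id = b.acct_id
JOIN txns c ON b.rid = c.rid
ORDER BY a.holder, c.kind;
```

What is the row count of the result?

2

Evaluate left to right. First `accounts a LEFT JOIN mapping b` on acct_id: 5 row(s).
Then INNER JOIN `txns c` on rid: keep only rows whose b.rid appears in c.
Result: 2 row(s).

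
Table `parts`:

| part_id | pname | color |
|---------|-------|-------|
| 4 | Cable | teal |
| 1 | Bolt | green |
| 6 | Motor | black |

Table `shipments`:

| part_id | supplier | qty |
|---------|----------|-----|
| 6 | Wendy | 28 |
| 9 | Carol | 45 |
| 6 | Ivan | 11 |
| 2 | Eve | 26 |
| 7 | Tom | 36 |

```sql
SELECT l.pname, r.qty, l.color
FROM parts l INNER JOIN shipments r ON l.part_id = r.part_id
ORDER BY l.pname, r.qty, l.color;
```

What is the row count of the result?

2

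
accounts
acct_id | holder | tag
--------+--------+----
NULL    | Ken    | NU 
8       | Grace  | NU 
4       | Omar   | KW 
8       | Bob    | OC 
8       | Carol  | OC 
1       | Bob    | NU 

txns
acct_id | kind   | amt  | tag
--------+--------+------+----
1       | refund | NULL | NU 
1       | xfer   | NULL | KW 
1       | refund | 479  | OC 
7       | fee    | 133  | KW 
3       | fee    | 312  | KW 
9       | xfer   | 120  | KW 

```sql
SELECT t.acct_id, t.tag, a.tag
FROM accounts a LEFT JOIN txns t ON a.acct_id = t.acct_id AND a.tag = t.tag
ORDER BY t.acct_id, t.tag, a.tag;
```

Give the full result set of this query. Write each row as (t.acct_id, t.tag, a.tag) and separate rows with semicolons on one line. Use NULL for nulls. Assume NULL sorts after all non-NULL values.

(1, NU, NU); (NULL, NULL, KW); (NULL, NULL, NU); (NULL, NULL, NU); (NULL, NULL, OC); (NULL, NULL, OC)

LEFT JOIN keeps every row from `accounts`; unmatched rows get NULL for `txns`'s columns.
Matching on a.acct_id = t.acct_id AND a.tag = t.tag. A NULL in a compared column never satisfies the condition.
- a[0] acct_id=NULL, tag=NU → no match; kept with NULLs on the t side.
- a[1] acct_id=8, tag=NU → no match; kept with NULLs on the t side.
- a[2] acct_id=4, tag=KW → no match; kept with NULLs on the t side.
- a[3] acct_id=8, tag=OC → no match; kept with NULLs on the t side.
- a[4] acct_id=8, tag=OC → no match; kept with NULLs on the t side.
- a[5] acct_id=1, tag=NU → 1 match(es) in t → 1 row(s).
After projecting and ordering:
t.acct_id | t.tag | a.tag
1 | NU | NU
NULL | NULL | KW
NULL | NULL | NU
NULL | NULL | NU
NULL | NULL | OC
NULL | NULL | OC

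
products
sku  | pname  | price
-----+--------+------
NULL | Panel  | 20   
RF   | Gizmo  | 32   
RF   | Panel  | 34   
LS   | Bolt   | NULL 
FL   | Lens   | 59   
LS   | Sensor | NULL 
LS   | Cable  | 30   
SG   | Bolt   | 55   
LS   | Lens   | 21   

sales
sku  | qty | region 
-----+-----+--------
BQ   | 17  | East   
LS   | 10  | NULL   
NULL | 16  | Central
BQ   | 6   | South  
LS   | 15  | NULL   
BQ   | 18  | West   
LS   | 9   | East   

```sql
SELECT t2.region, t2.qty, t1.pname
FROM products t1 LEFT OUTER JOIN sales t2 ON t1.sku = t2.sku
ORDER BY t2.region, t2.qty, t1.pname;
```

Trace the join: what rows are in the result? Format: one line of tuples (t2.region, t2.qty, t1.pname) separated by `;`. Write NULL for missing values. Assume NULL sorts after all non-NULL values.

LEFT JOIN keeps every row from `products`; unmatched rows get NULL for `sales`'s columns.
Matching on t1.sku = t2.sku. A NULL in a compared column never satisfies the condition.
- sku=NULL: no t2 row matches, row kept with t2 columns NULL.
- sku=RF: no t2 row matches, row kept with t2 columns NULL.
- sku=RF: no t2 row matches, row kept with t2 columns NULL.
- sku=LS: 3 matching t2 row(s), so 3 row(s) emitted.
- sku=FL: no t2 row matches, row kept with t2 columns NULL.
- sku=LS: 3 matching t2 row(s), so 3 row(s) emitted.
- sku=LS: 3 matching t2 row(s), so 3 row(s) emitted.
- sku=SG: no t2 row matches, row kept with t2 columns NULL.
- sku=LS: 3 matching t2 row(s), so 3 row(s) emitted.

(East, 9, Bolt); (East, 9, Cable); (East, 9, Lens); (East, 9, Sensor); (NULL, 10, Bolt); (NULL, 10, Cable); (NULL, 10, Lens); (NULL, 10, Sensor); (NULL, 15, Bolt); (NULL, 15, Cable); (NULL, 15, Lens); (NULL, 15, Sensor); (NULL, NULL, Bolt); (NULL, NULL, Gizmo); (NULL, NULL, Lens); (NULL, NULL, Panel); (NULL, NULL, Panel)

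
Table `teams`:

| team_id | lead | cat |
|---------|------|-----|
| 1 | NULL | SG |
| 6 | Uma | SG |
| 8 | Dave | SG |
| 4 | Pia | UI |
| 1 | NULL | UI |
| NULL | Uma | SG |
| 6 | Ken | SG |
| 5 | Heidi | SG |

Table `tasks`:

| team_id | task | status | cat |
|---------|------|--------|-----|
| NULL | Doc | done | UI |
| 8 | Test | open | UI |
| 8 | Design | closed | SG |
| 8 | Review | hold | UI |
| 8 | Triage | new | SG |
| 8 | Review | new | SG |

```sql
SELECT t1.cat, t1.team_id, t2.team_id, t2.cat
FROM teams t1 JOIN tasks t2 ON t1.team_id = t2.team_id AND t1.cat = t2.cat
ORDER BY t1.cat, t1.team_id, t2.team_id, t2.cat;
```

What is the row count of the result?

3

INNER JOIN keeps only pairs where the ON condition holds.
Matching on t1.team_id = t2.team_id AND t1.cat = t2.cat. A NULL in a compared column never satisfies the condition.
- t1[0] team_id=1, cat=SG → no match; dropped.
- t1[1] team_id=6, cat=SG → no match; dropped.
- t1[2] team_id=8, cat=SG → 3 match(es) in t2 → 3 row(s).
- t1[3] team_id=4, cat=UI → no match; dropped.
- t1[4] team_id=1, cat=UI → no match; dropped.
- t1[5] team_id=NULL, cat=SG → no match; dropped.
- t1[6] team_id=6, cat=SG → no match; dropped.
- t1[7] team_id=5, cat=SG → no match; dropped.
Total: 3 rows.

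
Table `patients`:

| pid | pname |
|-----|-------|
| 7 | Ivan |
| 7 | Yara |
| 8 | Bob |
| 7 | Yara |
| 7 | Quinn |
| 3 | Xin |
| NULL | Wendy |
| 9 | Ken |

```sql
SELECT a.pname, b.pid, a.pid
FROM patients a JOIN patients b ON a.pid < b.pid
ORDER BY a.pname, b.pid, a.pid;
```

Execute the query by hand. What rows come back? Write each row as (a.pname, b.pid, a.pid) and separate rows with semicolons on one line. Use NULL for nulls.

INNER JOIN keeps only pairs where the ON condition holds.
Matching on a.pid < b.pid. A NULL in a compared column never satisfies the condition.
Matched pairs: 15.

(Bob, 9, 8); (Ivan, 8, 7); (Ivan, 9, 7); (Quinn, 8, 7); (Quinn, 9, 7); (Xin, 7, 3); (Xin, 7, 3); (Xin, 7, 3); (Xin, 7, 3); (Xin, 8, 3); (Xin, 9, 3); (Yara, 8, 7); (Yara, 8, 7); (Yara, 9, 7); (Yara, 9, 7)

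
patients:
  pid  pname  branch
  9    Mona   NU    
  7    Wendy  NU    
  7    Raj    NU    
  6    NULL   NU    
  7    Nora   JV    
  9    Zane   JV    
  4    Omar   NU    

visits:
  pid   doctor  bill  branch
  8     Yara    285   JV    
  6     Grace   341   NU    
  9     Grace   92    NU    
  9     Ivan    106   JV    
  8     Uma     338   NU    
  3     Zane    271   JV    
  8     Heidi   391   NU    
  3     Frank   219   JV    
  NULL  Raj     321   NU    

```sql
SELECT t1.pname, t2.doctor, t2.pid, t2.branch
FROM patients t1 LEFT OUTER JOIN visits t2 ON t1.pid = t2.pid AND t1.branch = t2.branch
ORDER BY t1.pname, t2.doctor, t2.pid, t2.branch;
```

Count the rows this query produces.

7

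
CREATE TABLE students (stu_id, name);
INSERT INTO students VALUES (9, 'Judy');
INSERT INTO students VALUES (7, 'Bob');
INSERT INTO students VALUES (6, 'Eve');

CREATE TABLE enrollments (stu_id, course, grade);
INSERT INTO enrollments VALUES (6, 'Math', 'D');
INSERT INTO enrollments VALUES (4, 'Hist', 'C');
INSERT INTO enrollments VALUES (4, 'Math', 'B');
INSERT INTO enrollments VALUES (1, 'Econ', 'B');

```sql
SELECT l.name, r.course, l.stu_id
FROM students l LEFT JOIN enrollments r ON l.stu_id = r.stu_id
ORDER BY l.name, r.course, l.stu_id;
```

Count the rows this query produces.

3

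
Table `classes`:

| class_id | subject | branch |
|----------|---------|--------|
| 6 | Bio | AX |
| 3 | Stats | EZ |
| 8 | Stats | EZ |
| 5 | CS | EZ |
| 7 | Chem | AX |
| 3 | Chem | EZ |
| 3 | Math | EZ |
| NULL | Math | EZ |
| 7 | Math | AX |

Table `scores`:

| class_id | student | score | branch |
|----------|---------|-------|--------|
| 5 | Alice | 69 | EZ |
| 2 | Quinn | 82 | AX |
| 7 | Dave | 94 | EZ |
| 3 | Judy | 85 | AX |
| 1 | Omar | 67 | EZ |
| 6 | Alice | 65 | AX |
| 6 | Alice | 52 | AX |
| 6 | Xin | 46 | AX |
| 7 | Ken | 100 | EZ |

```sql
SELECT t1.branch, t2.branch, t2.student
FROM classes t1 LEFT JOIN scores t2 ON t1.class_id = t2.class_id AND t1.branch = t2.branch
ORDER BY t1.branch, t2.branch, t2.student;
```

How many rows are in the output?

11

LEFT JOIN keeps every row from `classes`; unmatched rows get NULL for `scores`'s columns.
Matching on t1.class_id = t2.class_id AND t1.branch = t2.branch. A NULL in a compared column never satisfies the condition.
- t1[0] class_id=6, branch=AX → 3 match(es) in t2 → 3 row(s).
- t1[1] class_id=3, branch=EZ → no match; kept with NULLs on the t2 side.
- t1[2] class_id=8, branch=EZ → no match; kept with NULLs on the t2 side.
- t1[3] class_id=5, branch=EZ → 1 match(es) in t2 → 1 row(s).
- t1[4] class_id=7, branch=AX → no match; kept with NULLs on the t2 side.
- t1[5] class_id=3, branch=EZ → no match; kept with NULLs on the t2 side.
- t1[6] class_id=3, branch=EZ → no match; kept with NULLs on the t2 side.
- t1[7] class_id=NULL, branch=EZ → no match; kept with NULLs on the t2 side.
- t1[8] class_id=7, branch=AX → no match; kept with NULLs on the t2 side.
Total: 4 matched + 7 padded = 11 rows.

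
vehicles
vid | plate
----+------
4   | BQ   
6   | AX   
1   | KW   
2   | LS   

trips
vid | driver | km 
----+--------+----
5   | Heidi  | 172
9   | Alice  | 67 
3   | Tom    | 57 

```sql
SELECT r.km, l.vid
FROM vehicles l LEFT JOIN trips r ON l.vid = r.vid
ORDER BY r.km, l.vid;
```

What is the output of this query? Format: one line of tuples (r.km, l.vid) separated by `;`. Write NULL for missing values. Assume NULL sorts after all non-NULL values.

(NULL, 1); (NULL, 2); (NULL, 4); (NULL, 6)

LEFT JOIN keeps every row from `vehicles`; unmatched rows get NULL for `trips`'s columns.
Matching on l.vid = r.vid.
Matched pairs: 0; unmatched l rows kept: 4.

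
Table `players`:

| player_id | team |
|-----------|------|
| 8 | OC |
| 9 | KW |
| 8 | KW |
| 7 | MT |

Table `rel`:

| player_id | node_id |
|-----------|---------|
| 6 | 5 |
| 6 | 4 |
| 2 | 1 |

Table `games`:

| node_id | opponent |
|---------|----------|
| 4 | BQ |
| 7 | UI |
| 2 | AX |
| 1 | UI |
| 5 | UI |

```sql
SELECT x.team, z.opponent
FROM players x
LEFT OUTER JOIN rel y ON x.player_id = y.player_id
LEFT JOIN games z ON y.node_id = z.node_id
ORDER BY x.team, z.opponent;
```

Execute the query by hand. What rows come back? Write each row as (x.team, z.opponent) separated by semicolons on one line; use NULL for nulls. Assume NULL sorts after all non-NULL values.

(KW, NULL); (KW, NULL); (MT, NULL); (OC, NULL)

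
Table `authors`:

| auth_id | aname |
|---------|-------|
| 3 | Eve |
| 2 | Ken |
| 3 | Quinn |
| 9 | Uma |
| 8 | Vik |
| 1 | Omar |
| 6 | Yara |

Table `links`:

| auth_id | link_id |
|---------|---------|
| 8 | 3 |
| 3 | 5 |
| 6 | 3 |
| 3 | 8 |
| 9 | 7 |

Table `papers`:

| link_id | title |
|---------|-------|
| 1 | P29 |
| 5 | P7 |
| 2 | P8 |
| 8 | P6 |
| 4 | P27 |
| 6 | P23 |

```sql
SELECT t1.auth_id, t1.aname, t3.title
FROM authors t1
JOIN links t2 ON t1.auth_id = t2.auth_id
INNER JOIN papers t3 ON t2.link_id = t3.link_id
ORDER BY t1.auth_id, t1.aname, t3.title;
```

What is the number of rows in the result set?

4

Joins associate left-to-right: authors INNER JOIN links on auth_id gives 7 intermediate row(s).
Then INNER JOIN `papers t3` on link_id: keep only rows whose t2.link_id appears in t3.
Result: 4 row(s).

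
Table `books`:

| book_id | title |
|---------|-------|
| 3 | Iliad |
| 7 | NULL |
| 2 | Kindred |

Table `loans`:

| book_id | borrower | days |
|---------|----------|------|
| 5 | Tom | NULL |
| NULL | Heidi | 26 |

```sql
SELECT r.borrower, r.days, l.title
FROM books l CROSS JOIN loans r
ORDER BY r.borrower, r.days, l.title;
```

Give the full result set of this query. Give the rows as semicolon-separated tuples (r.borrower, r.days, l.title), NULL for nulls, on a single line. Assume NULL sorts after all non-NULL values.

CROSS JOIN pairs every row of `books` with every row of `loans`: 3 × 2 = 6 rows.
After projecting and ordering:
r.borrower | r.days | l.title
Heidi | 26 | Iliad
Heidi | 26 | Kindred
Heidi | 26 | NULL
Tom | NULL | Iliad
Tom | NULL | Kindred
Tom | NULL | NULL

(Heidi, 26, Iliad); (Heidi, 26, Kindred); (Heidi, 26, NULL); (Tom, NULL, Iliad); (Tom, NULL, Kindred); (Tom, NULL, NULL)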